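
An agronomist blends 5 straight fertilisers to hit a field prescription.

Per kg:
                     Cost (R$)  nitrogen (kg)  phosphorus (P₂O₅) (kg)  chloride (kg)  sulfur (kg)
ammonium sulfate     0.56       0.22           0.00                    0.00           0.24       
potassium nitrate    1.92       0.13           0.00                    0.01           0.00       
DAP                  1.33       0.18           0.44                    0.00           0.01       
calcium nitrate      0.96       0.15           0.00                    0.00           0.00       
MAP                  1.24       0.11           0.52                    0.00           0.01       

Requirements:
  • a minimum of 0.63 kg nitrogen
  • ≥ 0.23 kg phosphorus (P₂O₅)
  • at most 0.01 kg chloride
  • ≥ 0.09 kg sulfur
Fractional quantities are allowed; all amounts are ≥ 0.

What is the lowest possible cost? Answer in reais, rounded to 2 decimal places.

Let x1 = kg of ammonium sulfate, x2 = kg of potassium nitrate, x3 = kg of DAP, x4 = kg of calcium nitrate, x5 = kg of MAP.
min 0.56x1 + 1.92x2 + 1.33x3 + 0.96x4 + 1.24x5 s.t.:
  0.22x1 + 0.13x2 + 0.18x3 + 0.15x4 + 0.11x5 ≥ 0.63   (nitrogen)
  0.44x3 + 0.52x5 ≥ 0.23   (phosphorus (P₂O₅))
  0.01x2 ≤ 0.01   (chloride)
  0.24x1 + 0.01x3 + 0.01x5 ≥ 0.09   (sulfur)
  x1, x2, x3, x4, x5 ≥ 0.
The minimum-cost mix takes nothing from potassium nitrate, DAP, calcium nitrate — only ammonium sulfate, MAP. Binding constraints: nitrogen and phosphorus (P₂O₅).
Solving gives x1 = 2.642, x5 = 0.4423.
Objective = 0.56·2.642 + 1.24·0.4423 = 2.0280.

R$2.03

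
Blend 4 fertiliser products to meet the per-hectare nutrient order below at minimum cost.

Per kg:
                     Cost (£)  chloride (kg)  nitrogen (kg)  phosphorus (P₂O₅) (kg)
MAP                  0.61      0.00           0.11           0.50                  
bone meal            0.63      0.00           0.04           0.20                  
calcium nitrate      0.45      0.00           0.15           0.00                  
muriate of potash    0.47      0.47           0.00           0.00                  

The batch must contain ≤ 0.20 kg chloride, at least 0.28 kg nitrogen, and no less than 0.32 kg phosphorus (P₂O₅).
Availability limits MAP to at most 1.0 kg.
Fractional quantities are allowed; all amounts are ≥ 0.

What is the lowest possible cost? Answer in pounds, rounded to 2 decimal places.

Set it up as a linear program. Let x1 = kg of MAP, x2 = kg of bone meal, x3 = kg of calcium nitrate, x4 = kg of muriate of potash.
Minimize 0.61x1 + 0.63x2 + 0.45x3 + 0.47x4 with:
  0.47x4 ≤ 0.2   (chloride)
  0.11x1 + 0.04x2 + 0.15x3 ≥ 0.28   (nitrogen)
  0.5x1 + 0.2x2 ≥ 0.32   (phosphorus (P₂O₅))
  x1 ≤ 1
  x1, x2, x3, x4 ≥ 0.
At the optimum only MAP, calcium nitrate are positive (bone meal, muriate of potash = 0). The nitrogen and phosphorus (P₂O₅) requirements are met with equality.
So MAP = 0.64 kg, calcium nitrate = 1.397 kg.
Total cost: 0.61·0.64 + 0.45·1.397 = 1.0191.

£1.02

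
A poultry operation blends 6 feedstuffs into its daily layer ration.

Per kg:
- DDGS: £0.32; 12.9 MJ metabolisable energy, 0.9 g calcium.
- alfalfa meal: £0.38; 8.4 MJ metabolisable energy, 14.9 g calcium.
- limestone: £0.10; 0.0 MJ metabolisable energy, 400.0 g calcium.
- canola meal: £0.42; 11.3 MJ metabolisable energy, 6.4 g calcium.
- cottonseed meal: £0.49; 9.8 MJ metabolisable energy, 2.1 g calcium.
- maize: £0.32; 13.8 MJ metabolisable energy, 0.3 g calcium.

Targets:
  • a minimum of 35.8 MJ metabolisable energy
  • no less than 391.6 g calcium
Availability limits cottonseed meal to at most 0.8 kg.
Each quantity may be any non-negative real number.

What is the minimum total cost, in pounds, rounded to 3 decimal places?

£0.928

Treat it as an LP. Let x1 = kg of DDGS, x2 = kg of alfalfa meal, x3 = kg of limestone, x4 = kg of canola meal, x5 = kg of cottonseed meal, x6 = kg of maize.
min 0.32x1 + 0.38x2 + 0.1x3 + 0.42x4 + 0.49x5 + 0.32x6 with:
  12.9x1 + 8.4x2 + 11.3x4 + 9.8x5 + 13.8x6 ≥ 35.8   (metabolisable energy)
  0.9x1 + 14.9x2 + 400x3 + 6.4x4 + 2.1x5 + 0.3x6 ≥ 391.6   (calcium)
  x5 ≤ 0.8
  x1, x2, x3, x4, x5, x6 ≥ 0.
At the optimum only limestone, maize are positive (DDGS, alfalfa meal, canola meal, cottonseed meal = 0). There the metabolisable energy and calcium constraints are tight.
Optimal quantities: limestone = 0.9771 kg, maize = 2.594 kg.
Total cost: 0.1·0.9771 + 0.32·2.594 = 0.92779.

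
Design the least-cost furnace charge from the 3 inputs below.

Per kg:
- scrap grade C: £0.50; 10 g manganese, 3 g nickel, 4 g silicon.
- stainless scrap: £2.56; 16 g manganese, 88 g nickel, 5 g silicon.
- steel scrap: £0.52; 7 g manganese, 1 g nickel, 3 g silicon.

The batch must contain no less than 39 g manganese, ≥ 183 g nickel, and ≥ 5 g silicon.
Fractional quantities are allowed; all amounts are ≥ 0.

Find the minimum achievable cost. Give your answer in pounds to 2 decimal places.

£5.57

Set it up as a linear program. Let x1 = kg of scrap grade C, x2 = kg of stainless scrap, x3 = kg of steel scrap.
min 0.5x1 + 2.56x2 + 0.52x3 s.t.:
  10x1 + 16x2 + 7x3 ≥ 39   (manganese)
  3x1 + 88x2 + 1x3 ≥ 183   (nickel)
  4x1 + 5x2 + 3x3 ≥ 5   (silicon)
  x1, x2, x3 ≥ 0.
The optimal basis is {scrap grade C, stainless scrap}; steel scrap drops out. There the manganese and nickel constraints are tight.
Optimal quantities: scrap grade C = 0.6058 kg, stainless scrap = 2.059 kg.
Total cost: 0.5·0.6058 + 2.56·2.059 = 5.5739.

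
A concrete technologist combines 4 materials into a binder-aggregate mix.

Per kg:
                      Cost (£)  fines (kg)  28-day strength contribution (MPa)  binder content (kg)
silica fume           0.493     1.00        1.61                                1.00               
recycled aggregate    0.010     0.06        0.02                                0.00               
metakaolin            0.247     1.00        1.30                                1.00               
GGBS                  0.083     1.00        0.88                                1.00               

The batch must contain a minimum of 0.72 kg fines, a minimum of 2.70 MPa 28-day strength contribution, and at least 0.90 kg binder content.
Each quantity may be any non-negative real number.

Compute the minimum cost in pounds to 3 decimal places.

£0.255

Treat it as an LP. Let x1 = kg of silica fume, x2 = kg of recycled aggregate, x3 = kg of metakaolin, x4 = kg of GGBS.
min 0.493x1 + 0.01x2 + 0.247x3 + 0.083x4 subject to:
  1x1 + 0.06x2 + 1x3 + 1x4 ≥ 0.72   (fines)
  1.61x1 + 0.02x2 + 1.3x3 + 0.88x4 ≥ 2.7   (28-day strength contribution)
  1x1 + 1x3 + 1x4 ≥ 0.9   (binder content)
  x1, x2, x3, x4 ≥ 0.
The minimum-cost mix takes nothing from silica fume, recycled aggregate, metakaolin — only GGBS. Binding constraint: 28-day strength contribution.
Optimal quantities: GGBS = 3.068 kg.
Cost = 0.083·3.068 = 0.25464.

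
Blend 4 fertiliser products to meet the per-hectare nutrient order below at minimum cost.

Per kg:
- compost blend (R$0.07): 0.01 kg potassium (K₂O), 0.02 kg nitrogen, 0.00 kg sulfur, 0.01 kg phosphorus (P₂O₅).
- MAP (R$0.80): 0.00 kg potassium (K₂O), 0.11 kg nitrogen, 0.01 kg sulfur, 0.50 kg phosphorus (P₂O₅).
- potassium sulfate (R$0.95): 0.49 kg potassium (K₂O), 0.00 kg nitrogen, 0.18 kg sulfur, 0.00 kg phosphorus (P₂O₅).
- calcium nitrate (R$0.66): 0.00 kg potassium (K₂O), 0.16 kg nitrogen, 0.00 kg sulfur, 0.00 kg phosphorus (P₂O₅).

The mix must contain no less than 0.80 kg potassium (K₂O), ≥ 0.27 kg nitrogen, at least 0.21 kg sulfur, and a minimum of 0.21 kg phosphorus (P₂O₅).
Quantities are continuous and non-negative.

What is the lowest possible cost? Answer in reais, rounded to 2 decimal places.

R$2.32

This is a linear program. Let x1 = kg of compost blend, x2 = kg of MAP, x3 = kg of potassium sulfate, x4 = kg of calcium nitrate.
min 0.07x1 + 0.8x2 + 0.95x3 + 0.66x4 s.t.:
  0.01x1 + 0.49x3 ≥ 0.8   (potassium (K₂O))
  0.02x1 + 0.11x2 + 0.16x4 ≥ 0.27   (nitrogen)
  0.01x2 + 0.18x3 ≥ 0.21   (sulfur)
  0.01x1 + 0.5x2 ≥ 0.21   (phosphorus (P₂O₅))
  x1, x2, x3, x4 ≥ 0.
The cheapest feasible vertex uses only compost blend, MAP, potassium sulfate; calcium nitrate is not used. Binding constraints: potassium (K₂O), nitrogen, phosphorus (P₂O₅).
So compost blend = 12.57 kg, MAP = 0.1685 kg, potassium sulfate = 1.376 kg.
Total cost: 0.07·12.57 + 0.8·0.1685 + 0.95·1.376 = 2.3219.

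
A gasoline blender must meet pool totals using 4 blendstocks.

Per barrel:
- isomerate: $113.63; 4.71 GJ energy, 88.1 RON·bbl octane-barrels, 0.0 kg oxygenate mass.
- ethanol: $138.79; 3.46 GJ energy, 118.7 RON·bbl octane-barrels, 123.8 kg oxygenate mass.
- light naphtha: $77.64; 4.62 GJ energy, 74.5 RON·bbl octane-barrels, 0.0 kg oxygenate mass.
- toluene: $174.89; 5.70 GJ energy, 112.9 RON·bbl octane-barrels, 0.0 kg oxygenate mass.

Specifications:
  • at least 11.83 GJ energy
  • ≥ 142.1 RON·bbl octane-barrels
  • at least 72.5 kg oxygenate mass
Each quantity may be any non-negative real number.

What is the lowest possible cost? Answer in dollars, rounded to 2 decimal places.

This is a linear program. Let x1 = barrels of isomerate, x2 = barrels of ethanol, x3 = barrels of light naphtha, x4 = barrels of toluene.
Minimise 113.63x1 + 138.79x2 + 77.64x3 + 174.89x4 s.t.:
  4.71x1 + 3.46x2 + 4.62x3 + 5.7x4 ≥ 11.83   (energy)
  88.1x1 + 118.7x2 + 74.5x3 + 112.9x4 ≥ 142.1   (octane-barrels)
  123.8x2 ≥ 72.5   (oxygenate mass)
  x1, x2, x3, x4 ≥ 0.
The cheapest feasible vertex uses only ethanol, light naphtha; isomerate, toluene are not used. There the energy and oxygenate mass constraints are tight.
Optimal quantities: ethanol = 0.5856 barrels, light naphtha = 2.122 barrels.
Hence cost = 138.79·0.5856 + 77.64·2.122 = $246.0275.

$246.03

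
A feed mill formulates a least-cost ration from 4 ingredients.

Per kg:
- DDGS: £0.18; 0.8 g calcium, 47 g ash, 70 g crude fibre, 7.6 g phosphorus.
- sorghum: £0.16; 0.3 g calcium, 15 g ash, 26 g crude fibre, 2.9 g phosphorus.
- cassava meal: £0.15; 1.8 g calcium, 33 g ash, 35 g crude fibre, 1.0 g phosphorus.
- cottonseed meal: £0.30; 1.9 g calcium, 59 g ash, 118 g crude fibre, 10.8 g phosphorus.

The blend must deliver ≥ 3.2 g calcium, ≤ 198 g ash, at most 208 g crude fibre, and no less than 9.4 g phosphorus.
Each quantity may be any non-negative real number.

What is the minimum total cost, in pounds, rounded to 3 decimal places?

Let x1 = kg of DDGS, x2 = kg of sorghum, x3 = kg of cassava meal, x4 = kg of cottonseed meal.
min 0.18x1 + 0.16x2 + 0.15x3 + 0.3x4 with:
  0.8x1 + 0.3x2 + 1.8x3 + 1.9x4 ≥ 3.2   (calcium)
  47x1 + 15x2 + 33x3 + 59x4 ≤ 198   (ash)
  70x1 + 26x2 + 35x3 + 118x4 ≤ 208   (crude fibre)
  7.6x1 + 2.9x2 + 1x3 + 10.8x4 ≥ 9.4   (phosphorus)
  x1, x2, x3, x4 ≥ 0.
The minimum-cost mix takes nothing from DDGS, sorghum — only cassava meal, cottonseed meal. The calcium and phosphorus requirements are met with equality.
So cassava meal = 0.9521 kg, cottonseed meal = 0.7822 kg.
Hence cost = 0.15·0.9521 + 0.3·0.7822 = £0.37748.

£0.377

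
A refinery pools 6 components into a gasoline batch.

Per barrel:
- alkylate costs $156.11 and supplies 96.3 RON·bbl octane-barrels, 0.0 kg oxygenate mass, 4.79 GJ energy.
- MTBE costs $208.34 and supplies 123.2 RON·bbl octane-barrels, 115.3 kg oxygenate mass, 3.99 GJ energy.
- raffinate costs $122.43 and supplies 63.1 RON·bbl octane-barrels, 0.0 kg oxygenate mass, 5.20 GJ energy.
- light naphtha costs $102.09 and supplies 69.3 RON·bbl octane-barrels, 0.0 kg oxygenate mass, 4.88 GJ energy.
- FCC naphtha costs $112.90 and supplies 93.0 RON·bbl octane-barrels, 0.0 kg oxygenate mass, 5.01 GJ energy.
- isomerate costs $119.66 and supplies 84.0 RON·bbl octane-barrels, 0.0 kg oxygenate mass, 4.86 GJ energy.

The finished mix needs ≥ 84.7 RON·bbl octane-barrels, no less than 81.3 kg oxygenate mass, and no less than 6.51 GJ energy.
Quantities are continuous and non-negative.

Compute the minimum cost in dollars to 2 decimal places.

Let x1 = barrels of alkylate, x2 = barrels of MTBE, x3 = barrels of raffinate, x4 = barrels of light naphtha, x5 = barrels of FCC naphtha, x6 = barrels of isomerate.
Minimise 156.11x1 + 208.34x2 + 122.43x3 + 102.09x4 + 112.9x5 + 119.66x6 with:
  96.3x1 + 123.2x2 + 63.1x3 + 69.3x4 + 93x5 + 84x6 ≥ 84.7   (octane-barrels)
  115.3x2 ≥ 81.3   (oxygenate mass)
  4.79x1 + 3.99x2 + 5.2x3 + 4.88x4 + 5.01x5 + 4.86x6 ≥ 6.51   (energy)
  x1, x2, x3, x4, x5, x6 ≥ 0.
The optimal basis is {MTBE, light naphtha}; alkylate, raffinate, FCC naphtha, isomerate drop out. Binding constraints: oxygenate mass and energy.
So MTBE = 0.70512 barrels, light naphtha = 0.7575 barrels.
Hence cost = 208.34·0.70512 + 102.09·0.7575 = $224.2379.

$224.24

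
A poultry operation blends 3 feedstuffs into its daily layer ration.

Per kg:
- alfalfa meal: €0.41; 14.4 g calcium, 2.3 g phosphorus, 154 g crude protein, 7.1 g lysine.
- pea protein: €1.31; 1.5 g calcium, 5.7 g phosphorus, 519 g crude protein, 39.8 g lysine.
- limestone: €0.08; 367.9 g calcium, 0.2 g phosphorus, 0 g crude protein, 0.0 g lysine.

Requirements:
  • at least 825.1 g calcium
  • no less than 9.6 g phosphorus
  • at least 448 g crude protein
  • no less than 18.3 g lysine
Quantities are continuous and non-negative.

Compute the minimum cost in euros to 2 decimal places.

Let x1 = kg of alfalfa meal, x2 = kg of pea protein, x3 = kg of limestone.
Minimize 0.41x1 + 1.31x2 + 0.08x3 s.t.:
  14.4x1 + 1.5x2 + 367.9x3 ≥ 825.1   (calcium)
  2.3x1 + 5.7x2 + 0.2x3 ≥ 9.6   (phosphorus)
  154x1 + 519x2 ≥ 448   (crude protein)
  7.1x1 + 39.8x2 ≥ 18.3   (lysine)
  x1, x2, x3 ≥ 0.
The minimum-cost mix takes nothing from pea protein — only alfalfa meal, limestone. Binding constraints: calcium and phosphorus.
Solving gives x1 = 3.992, x3 = 2.086.
Cost = 0.41·3.992 + 0.08·2.086 = 1.8036.

€1.80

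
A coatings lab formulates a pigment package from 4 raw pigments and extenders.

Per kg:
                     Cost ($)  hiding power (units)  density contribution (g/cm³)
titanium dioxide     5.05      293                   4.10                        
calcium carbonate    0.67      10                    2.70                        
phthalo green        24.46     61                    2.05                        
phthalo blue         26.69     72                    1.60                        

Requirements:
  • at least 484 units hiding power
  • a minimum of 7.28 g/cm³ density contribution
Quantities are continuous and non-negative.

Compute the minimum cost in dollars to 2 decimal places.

Let x1 = kg of titanium dioxide, x2 = kg of calcium carbonate, x3 = kg of phthalo green, x4 = kg of phthalo blue.
Minimise 5.05x1 + 0.67x2 + 24.46x3 + 26.69x4 with:
  293x1 + 10x2 + 61x3 + 72x4 ≥ 484   (hiding power)
  4.1x1 + 2.7x2 + 2.05x3 + 1.6x4 ≥ 7.28   (density contribution)
  x1, x2, x3, x4 ≥ 0.
At the optimum only titanium dioxide, calcium carbonate are positive (phthalo green, phthalo blue = 0). There the hiding power and density contribution constraints are tight.
Solving gives x1 = 1.645, x2 = 0.1982.
Total cost: 5.05·1.645 + 0.67·0.1982 = 8.4400.

$8.44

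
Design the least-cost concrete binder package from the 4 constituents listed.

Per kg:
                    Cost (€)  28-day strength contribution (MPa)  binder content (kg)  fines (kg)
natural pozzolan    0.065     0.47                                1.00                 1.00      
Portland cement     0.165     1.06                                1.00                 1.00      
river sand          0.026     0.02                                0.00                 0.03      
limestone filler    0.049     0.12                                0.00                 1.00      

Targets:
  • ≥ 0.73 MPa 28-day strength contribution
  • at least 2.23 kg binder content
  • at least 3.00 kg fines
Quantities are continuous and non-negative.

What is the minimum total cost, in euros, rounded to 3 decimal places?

€0.183

Let x1 = kg of natural pozzolan, x2 = kg of Portland cement, x3 = kg of river sand, x4 = kg of limestone filler.
Minimize 0.065x1 + 0.165x2 + 0.026x3 + 0.049x4 subject to:
  0.47x1 + 1.06x2 + 0.02x3 + 0.12x4 ≥ 0.73   (28-day strength contribution)
  1x1 + 1x2 ≥ 2.23   (binder content)
  1x1 + 1x2 + 0.03x3 + 1x4 ≥ 3   (fines)
  x1, x2, x3, x4 ≥ 0.
The optimal basis is {natural pozzolan, limestone filler}; Portland cement, river sand drop out. The binder content and fines requirements are met with equality.
So natural pozzolan = 2.23 kg, limestone filler = 0.77 kg.
Objective = 0.065·2.23 + 0.049·0.77 = 0.18268.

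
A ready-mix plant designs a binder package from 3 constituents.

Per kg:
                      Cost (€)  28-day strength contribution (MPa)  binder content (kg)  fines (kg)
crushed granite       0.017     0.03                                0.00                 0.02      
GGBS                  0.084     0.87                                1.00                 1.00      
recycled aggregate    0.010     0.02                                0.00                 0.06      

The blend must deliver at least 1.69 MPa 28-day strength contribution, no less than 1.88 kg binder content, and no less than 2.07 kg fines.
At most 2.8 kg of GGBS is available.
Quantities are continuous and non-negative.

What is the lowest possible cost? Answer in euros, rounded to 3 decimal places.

€0.174

Set it up as a linear program. Let x1 = kg of crushed granite, x2 = kg of GGBS, x3 = kg of recycled aggregate.
min 0.017x1 + 0.084x2 + 0.01x3 subject to:
  0.03x1 + 0.87x2 + 0.02x3 ≥ 1.69   (28-day strength contribution)
  1x2 ≥ 1.88   (binder content)
  0.02x1 + 1x2 + 0.06x3 ≥ 2.07   (fines)
  x2 ≤ 2.8
  x1, x2, x3 ≥ 0.
The minimum-cost mix takes nothing from crushed granite, recycled aggregate — only GGBS. There the fines constraint is tight.
Solving gives x2 = 2.07.
Total cost: 0.084·2.07 = 0.17388.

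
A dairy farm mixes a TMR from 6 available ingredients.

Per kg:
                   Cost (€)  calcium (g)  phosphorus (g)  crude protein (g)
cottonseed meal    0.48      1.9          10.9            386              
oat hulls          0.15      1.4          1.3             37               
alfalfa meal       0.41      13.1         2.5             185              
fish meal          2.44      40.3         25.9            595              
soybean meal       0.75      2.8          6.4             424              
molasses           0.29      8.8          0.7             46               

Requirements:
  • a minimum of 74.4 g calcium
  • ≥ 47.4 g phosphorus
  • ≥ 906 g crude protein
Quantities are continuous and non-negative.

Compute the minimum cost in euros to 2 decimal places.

€3.65

Let x1 = kg of cottonseed meal, x2 = kg of oat hulls, x3 = kg of alfalfa meal, x4 = kg of fish meal, x5 = kg of soybean meal, x6 = kg of molasses.
min 0.48x1 + 0.15x2 + 0.41x3 + 2.44x4 + 0.75x5 + 0.29x6 subject to:
  1.9x1 + 1.4x2 + 13.1x3 + 40.3x4 + 2.8x5 + 8.8x6 ≥ 74.4   (calcium)
  10.9x1 + 1.3x2 + 2.5x3 + 25.9x4 + 6.4x5 + 0.7x6 ≥ 47.4   (phosphorus)
  386x1 + 37x2 + 185x3 + 595x4 + 424x5 + 46x6 ≥ 906   (crude protein)
  x1, x2, x3, x4, x5, x6 ≥ 0.
The minimum-cost mix takes nothing from oat hulls, fish meal, soybean meal, molasses — only cottonseed meal, alfalfa meal. The calcium and phosphorus requirements are met with equality.
So cottonseed meal = 3.151 kg, alfalfa meal = 5.222 kg.
Objective = 0.48·3.151 + 0.41·5.222 = 3.6535.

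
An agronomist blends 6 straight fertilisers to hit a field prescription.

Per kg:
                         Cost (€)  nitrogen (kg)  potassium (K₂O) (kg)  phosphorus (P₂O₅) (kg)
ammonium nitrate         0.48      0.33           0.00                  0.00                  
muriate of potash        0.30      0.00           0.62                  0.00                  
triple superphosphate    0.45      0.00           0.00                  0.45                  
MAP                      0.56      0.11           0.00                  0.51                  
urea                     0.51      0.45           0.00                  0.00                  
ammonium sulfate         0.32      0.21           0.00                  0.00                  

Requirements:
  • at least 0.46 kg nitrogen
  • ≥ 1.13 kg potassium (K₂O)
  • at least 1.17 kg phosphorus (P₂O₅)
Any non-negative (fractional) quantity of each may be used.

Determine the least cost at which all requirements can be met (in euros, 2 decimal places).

€2.07

This is a linear program. Let x1 = kg of ammonium nitrate, x2 = kg of muriate of potash, x3 = kg of triple superphosphate, x4 = kg of MAP, x5 = kg of urea, x6 = kg of ammonium sulfate.
Minimize 0.48x1 + 0.3x2 + 0.45x3 + 0.56x4 + 0.51x5 + 0.32x6 s.t.:
  0.33x1 + 0.11x4 + 0.45x5 + 0.21x6 ≥ 0.46   (nitrogen)
  0.62x2 ≥ 1.13   (potassium (K₂O))
  0.45x3 + 0.51x4 ≥ 1.17   (phosphorus (P₂O₅))
  x1, x2, x3, x4, x5, x6 ≥ 0.
At the optimum only muriate of potash, MAP, urea are positive (ammonium nitrate, triple superphosphate, ammonium sulfate = 0). There the nitrogen, potassium (K₂O), phosphorus (P₂O₅) constraints are tight.
Solving gives x2 = 1.823, x4 = 2.294, x5 = 0.4614.
Total cost: 0.3·1.823 + 0.56·2.294 + 0.51·0.4614 = 2.0669.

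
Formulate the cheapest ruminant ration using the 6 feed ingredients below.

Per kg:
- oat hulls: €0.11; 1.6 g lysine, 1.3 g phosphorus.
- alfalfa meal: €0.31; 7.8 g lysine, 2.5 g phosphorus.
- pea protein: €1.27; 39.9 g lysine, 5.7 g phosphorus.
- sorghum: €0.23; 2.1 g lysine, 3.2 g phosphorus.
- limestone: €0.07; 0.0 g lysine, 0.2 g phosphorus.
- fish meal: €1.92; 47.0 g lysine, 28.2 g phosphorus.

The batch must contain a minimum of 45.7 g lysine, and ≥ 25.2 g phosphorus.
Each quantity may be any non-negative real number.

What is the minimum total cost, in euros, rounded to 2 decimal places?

€1.82

Set it up as a linear program. Let x1 = kg of oat hulls, x2 = kg of alfalfa meal, x3 = kg of pea protein, x4 = kg of sorghum, x5 = kg of limestone, x6 = kg of fish meal.
Minimise 0.11x1 + 0.31x2 + 1.27x3 + 0.23x4 + 0.07x5 + 1.92x6 subject to:
  1.6x1 + 7.8x2 + 39.9x3 + 2.1x4 + 47x6 ≥ 45.7   (lysine)
  1.3x1 + 2.5x2 + 5.7x3 + 3.2x4 + 0.2x5 + 28.2x6 ≥ 25.2   (phosphorus)
  x1, x2, x3, x4, x5, x6 ≥ 0.
At the optimum only pea protein, fish meal are positive (oat hulls, alfalfa meal, sorghum, limestone = 0). There the lysine and phosphorus constraints are tight.
Solving gives x3 = 0.1217, x6 = 0.869.
Total cost: 1.27·0.1217 + 1.92·0.869 = 1.8230.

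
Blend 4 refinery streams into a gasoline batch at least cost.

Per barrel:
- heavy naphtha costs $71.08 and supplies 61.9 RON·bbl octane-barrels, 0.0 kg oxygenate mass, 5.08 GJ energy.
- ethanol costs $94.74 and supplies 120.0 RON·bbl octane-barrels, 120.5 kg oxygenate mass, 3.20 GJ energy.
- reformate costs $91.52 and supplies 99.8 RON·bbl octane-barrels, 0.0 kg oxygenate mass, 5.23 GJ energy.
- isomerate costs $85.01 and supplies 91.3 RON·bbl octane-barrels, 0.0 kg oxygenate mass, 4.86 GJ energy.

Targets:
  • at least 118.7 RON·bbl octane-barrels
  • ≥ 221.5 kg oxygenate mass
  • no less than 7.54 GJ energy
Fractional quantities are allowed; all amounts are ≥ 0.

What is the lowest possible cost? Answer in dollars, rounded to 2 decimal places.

Treat it as an LP. Let x1 = barrels of heavy naphtha, x2 = barrels of ethanol, x3 = barrels of reformate, x4 = barrels of isomerate.
Minimize 71.08x1 + 94.74x2 + 91.52x3 + 85.01x4 s.t.:
  61.9x1 + 120x2 + 99.8x3 + 91.3x4 ≥ 118.7   (octane-barrels)
  120.5x2 ≥ 221.5   (oxygenate mass)
  5.08x1 + 3.2x2 + 5.23x3 + 4.86x4 ≥ 7.54   (energy)
  x1, x2, x3, x4 ≥ 0.
The optimal basis is {heavy naphtha, ethanol}; reformate, isomerate drop out. Binding constraints: oxygenate mass and energy.
So heavy naphtha = 0.32635 barrels, ethanol = 1.8382 barrels.
Hence cost = 71.08·0.32635 + 94.74·1.8382 = $197.3480.

$197.35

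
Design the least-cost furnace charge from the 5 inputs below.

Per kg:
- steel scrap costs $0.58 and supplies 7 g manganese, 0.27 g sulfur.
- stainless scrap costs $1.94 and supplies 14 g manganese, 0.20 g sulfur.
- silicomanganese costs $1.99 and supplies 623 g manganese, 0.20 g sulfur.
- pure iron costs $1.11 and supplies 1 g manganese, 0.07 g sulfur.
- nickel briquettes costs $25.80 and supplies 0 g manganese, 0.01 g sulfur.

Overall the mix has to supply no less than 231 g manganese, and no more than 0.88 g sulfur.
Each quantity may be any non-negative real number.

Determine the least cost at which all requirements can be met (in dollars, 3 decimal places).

$0.738

Let x1 = kg of steel scrap, x2 = kg of stainless scrap, x3 = kg of silicomanganese, x4 = kg of pure iron, x5 = kg of nickel briquettes.
Minimise 0.58x1 + 1.94x2 + 1.99x3 + 1.11x4 + 25.8x5 with:
  7x1 + 14x2 + 623x3 + 1x4 ≥ 231   (manganese)
  0.27x1 + 0.2x2 + 0.2x3 + 0.07x4 + 0.01x5 ≤ 0.88   (sulfur)
  x1, x2, x3, x4, x5 ≥ 0.
The optimal basis is {silicomanganese}; steel scrap, stainless scrap, pure iron, nickel briquettes drop out. There the manganese constraint is tight.
Optimal quantities: silicomanganese = 0.3708 kg.
Total cost: 1.99·0.3708 = 0.73789.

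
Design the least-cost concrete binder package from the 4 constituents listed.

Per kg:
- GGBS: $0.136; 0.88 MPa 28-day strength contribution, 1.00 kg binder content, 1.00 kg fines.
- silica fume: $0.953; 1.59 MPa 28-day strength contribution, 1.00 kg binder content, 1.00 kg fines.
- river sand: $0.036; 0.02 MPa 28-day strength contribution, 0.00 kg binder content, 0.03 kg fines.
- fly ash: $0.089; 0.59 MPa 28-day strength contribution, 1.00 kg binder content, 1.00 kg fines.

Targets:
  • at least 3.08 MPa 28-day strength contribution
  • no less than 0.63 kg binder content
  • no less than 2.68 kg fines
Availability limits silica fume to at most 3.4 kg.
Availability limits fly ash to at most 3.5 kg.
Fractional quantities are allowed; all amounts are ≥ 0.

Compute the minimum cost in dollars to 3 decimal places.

Let x1 = kg of GGBS, x2 = kg of silica fume, x3 = kg of river sand, x4 = kg of fly ash.
min 0.136x1 + 0.953x2 + 0.036x3 + 0.089x4 s.t.:
  0.88x1 + 1.59x2 + 0.02x3 + 0.59x4 ≥ 3.08   (28-day strength contribution)
  1x1 + 1x2 + 1x4 ≥ 0.63   (binder content)
  1x1 + 1x2 + 0.03x3 + 1x4 ≥ 2.68   (fines)
  x2 ≤ 3.4
  x4 ≤ 3.5
  x1, x2, x3, x4 ≥ 0.
The optimal basis is {GGBS, fly ash}; silica fume, river sand drop out. There the 28-day strength contribution and the fly ash cap constraints are tight.
Solving gives x1 = 1.153, x4 = 3.5.
Cost = 0.136·1.153 + 0.089·3.5 = 0.46831.

$0.468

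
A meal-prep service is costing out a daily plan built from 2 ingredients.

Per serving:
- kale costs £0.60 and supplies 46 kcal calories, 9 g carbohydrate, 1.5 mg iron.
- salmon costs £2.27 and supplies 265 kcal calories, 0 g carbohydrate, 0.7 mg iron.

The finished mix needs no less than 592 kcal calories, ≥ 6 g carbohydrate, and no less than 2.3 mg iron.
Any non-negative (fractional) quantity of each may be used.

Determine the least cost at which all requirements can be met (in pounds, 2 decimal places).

Let x1 = servings of kale, x2 = servings of salmon.
min 0.6x1 + 2.27x2 s.t.:
  46x1 + 265x2 ≥ 592   (calories)
  9x1 ≥ 6   (carbohydrate)
  1.5x1 + 0.7x2 ≥ 2.3   (iron)
  x1, x2 ≥ 0.
Both inputs are positive at the optimum. Binding constraints: calories and carbohydrate.
Optimal quantities: kale = 0.6667 servings, salmon = 2.118 servings.
Objective = 0.6·0.6667 + 2.27·2.118 = 5.2079.

£5.21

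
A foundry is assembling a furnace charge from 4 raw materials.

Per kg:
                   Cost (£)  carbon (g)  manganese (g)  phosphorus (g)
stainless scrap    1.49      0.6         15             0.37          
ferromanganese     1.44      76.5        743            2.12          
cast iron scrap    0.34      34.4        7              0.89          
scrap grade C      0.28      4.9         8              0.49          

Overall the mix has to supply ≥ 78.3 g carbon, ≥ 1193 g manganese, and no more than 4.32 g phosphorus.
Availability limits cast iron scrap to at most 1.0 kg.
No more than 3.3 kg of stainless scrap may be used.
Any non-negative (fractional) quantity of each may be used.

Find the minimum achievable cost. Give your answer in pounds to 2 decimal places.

Set it up as a linear program. Let x1 = kg of stainless scrap, x2 = kg of ferromanganese, x3 = kg of cast iron scrap, x4 = kg of scrap grade C.
Minimize 1.49x1 + 1.44x2 + 0.34x3 + 0.28x4 with:
  0.6x1 + 76.5x2 + 34.4x3 + 4.9x4 ≥ 78.3   (carbon)
  15x1 + 743x2 + 7x3 + 8x4 ≥ 1193   (manganese)
  0.37x1 + 2.12x2 + 0.89x3 + 0.49x4 ≤ 4.32   (phosphorus)
  x3 ≤ 1
  x1 ≤ 3.3
  x1, x2, x3, x4 ≥ 0.
The minimum-cost mix takes nothing from stainless scrap, cast iron scrap, scrap grade C — only ferromanganese. Binding constraint: manganese.
Optimal quantities: ferromanganese = 1.606 kg.
Objective = 1.44·1.606 = 2.3126.

£2.31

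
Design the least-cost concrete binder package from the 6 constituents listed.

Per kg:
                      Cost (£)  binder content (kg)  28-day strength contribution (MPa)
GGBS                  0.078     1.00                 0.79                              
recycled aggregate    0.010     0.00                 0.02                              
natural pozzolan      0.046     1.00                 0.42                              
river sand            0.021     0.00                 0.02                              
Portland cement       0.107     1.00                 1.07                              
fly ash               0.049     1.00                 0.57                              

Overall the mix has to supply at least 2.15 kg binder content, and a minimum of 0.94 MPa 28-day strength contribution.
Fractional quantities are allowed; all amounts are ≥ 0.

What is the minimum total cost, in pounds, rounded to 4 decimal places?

£0.0996

Treat it as an LP. Let x1 = kg of GGBS, x2 = kg of recycled aggregate, x3 = kg of natural pozzolan, x4 = kg of river sand, x5 = kg of Portland cement, x6 = kg of fly ash.
min 0.078x1 + 0.01x2 + 0.046x3 + 0.021x4 + 0.107x5 + 0.049x6 subject to:
  1x1 + 1x3 + 1x5 + 1x6 ≥ 2.15   (binder content)
  0.79x1 + 0.02x2 + 0.42x3 + 0.02x4 + 1.07x5 + 0.57x6 ≥ 0.94   (28-day strength contribution)
  x1, x2, x3, x4, x5, x6 ≥ 0.
The cheapest feasible vertex uses only natural pozzolan, fly ash; GGBS, recycled aggregate, river sand, Portland cement are not used. There the binder content and 28-day strength contribution constraints are tight.
So natural pozzolan = 1.903 kg, fly ash = 0.2467 kg.
Objective = 0.046·1.903 + 0.049·0.2467 = 0.099626.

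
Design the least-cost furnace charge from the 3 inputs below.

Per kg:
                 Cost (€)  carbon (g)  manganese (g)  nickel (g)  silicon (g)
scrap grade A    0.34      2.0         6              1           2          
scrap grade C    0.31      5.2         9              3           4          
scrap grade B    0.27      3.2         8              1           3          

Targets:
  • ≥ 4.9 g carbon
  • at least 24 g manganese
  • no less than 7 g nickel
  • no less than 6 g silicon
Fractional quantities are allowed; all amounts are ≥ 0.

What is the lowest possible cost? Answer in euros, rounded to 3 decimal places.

Treat it as an LP. Let x1 = kg of scrap grade A, x2 = kg of scrap grade C, x3 = kg of scrap grade B.
min 0.34x1 + 0.31x2 + 0.27x3 subject to:
  2x1 + 5.2x2 + 3.2x3 ≥ 4.9   (carbon)
  6x1 + 9x2 + 8x3 ≥ 24   (manganese)
  1x1 + 3x2 + 1x3 ≥ 7   (nickel)
  2x1 + 4x2 + 3x3 ≥ 6   (silicon)
  x1, x2, x3 ≥ 0.
The minimum-cost mix takes nothing from scrap grade A — only scrap grade C, scrap grade B. The manganese and nickel requirements are met with equality.
That vertex is x2 = 2.133, x3 = 0.6.
Objective = 0.31·2.133 + 0.27·0.6 = 0.82323.

€0.823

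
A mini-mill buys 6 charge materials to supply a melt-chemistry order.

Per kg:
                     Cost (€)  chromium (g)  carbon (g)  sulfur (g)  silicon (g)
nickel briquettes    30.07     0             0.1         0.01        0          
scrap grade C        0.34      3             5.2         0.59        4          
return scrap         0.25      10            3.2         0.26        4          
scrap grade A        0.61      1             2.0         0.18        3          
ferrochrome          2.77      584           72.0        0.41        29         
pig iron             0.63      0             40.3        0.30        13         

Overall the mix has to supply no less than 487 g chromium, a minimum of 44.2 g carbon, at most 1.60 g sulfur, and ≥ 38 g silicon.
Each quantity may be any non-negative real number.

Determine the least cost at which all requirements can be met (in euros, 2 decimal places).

Treat it as an LP. Let x1 = kg of nickel briquettes, x2 = kg of scrap grade C, x3 = kg of return scrap, x4 = kg of scrap grade A, x5 = kg of ferrochrome, x6 = kg of pig iron.
Minimize 30.07x1 + 0.34x2 + 0.25x3 + 0.61x4 + 2.77x5 + 0.63x6 subject to:
  3x2 + 10x3 + 1x4 + 584x5 ≥ 487   (chromium)
  0.1x1 + 5.2x2 + 3.2x3 + 2x4 + 72x5 + 40.3x6 ≥ 44.2   (carbon)
  0.01x1 + 0.59x2 + 0.26x3 + 0.18x4 + 0.41x5 + 0.3x6 ≤ 1.6   (sulfur)
  4x2 + 4x3 + 3x4 + 29x5 + 13x6 ≥ 38   (silicon)
  x1, x2, x3, x4, x5, x6 ≥ 0.
At the optimum only ferrochrome, pig iron are positive (nickel briquettes, scrap grade C, return scrap, scrap grade A = 0). There the chromium and silicon constraints are tight.
Solving gives x5 = 0.8339, x6 = 1.063.
Hence cost = 2.77·0.8339 + 0.63·1.063 = €2.9796.

€2.98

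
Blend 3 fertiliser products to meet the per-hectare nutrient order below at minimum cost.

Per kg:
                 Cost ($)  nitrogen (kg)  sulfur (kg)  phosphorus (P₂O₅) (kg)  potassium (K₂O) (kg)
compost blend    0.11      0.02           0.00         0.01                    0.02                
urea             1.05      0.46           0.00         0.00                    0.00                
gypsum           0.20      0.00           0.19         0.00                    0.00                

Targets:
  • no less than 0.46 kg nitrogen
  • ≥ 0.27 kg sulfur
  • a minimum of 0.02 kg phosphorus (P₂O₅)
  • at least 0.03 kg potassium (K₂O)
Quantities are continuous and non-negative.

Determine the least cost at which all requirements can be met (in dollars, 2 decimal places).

Let x1 = kg of compost blend, x2 = kg of urea, x3 = kg of gypsum.
min 0.11x1 + 1.05x2 + 0.2x3 s.t.:
  0.02x1 + 0.46x2 ≥ 0.46   (nitrogen)
  0.19x3 ≥ 0.27   (sulfur)
  0.01x1 ≥ 0.02   (phosphorus (P₂O₅))
  0.02x1 ≥ 0.03   (potassium (K₂O))
  x1, x2, x3 ≥ 0.
The optimal mix uses every input. The nitrogen, sulfur, phosphorus (P₂O₅) requirements are met with equality.
Optimal quantities: compost blend = 2 kg, urea = 0.913 kg, gypsum = 1.421 kg.
Hence cost = 0.11·2 + 1.05·0.913 + 0.2·1.421 = $1.4629.

$1.46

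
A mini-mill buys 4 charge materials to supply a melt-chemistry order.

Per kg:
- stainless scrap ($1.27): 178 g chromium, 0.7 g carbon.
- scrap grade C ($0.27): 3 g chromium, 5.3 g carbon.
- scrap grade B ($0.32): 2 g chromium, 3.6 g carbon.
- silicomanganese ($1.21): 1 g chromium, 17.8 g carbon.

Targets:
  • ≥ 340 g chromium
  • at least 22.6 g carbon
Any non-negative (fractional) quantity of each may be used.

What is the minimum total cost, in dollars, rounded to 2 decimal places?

This is a linear program. Let x1 = kg of stainless scrap, x2 = kg of scrap grade C, x3 = kg of scrap grade B, x4 = kg of silicomanganese.
min 1.27x1 + 0.27x2 + 0.32x3 + 1.21x4 subject to:
  178x1 + 3x2 + 2x3 + 1x4 ≥ 340   (chromium)
  0.7x1 + 5.3x2 + 3.6x3 + 17.8x4 ≥ 22.6   (carbon)
  x1, x2, x3, x4 ≥ 0.
The cheapest feasible vertex uses only stainless scrap, scrap grade C; scrap grade B, silicomanganese are not used. The chromium and carbon requirements are met with equality.
That vertex is x1 = 1.842, x2 = 4.021.
Cost = 1.27·1.842 + 0.27·4.021 = 3.42501.

$3.43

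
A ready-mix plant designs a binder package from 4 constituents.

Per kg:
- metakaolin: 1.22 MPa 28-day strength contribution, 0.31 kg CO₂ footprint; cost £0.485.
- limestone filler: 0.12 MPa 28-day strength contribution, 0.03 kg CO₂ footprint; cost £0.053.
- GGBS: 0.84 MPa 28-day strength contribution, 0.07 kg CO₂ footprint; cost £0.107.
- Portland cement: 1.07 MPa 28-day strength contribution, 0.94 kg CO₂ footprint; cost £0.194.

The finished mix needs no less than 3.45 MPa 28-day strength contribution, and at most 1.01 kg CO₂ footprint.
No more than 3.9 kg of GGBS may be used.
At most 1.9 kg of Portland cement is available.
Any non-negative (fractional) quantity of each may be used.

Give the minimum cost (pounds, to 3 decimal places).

Let x1 = kg of metakaolin, x2 = kg of limestone filler, x3 = kg of GGBS, x4 = kg of Portland cement.
Minimize 0.485x1 + 0.053x2 + 0.107x3 + 0.194x4 s.t.:
  1.22x1 + 0.12x2 + 0.84x3 + 1.07x4 ≥ 3.45   (28-day strength contribution)
  0.31x1 + 0.03x2 + 0.07x3 + 0.94x4 ≤ 1.01   (CO₂ footprint)
  x3 ≤ 3.9
  x4 ≤ 1.9
  x1, x2, x3, x4 ≥ 0.
At the optimum only GGBS, Portland cement are positive (metakaolin, limestone filler = 0). Binding constraints: 28-day strength contribution and the GGBS cap.
That vertex is x3 = 3.9, x4 = 0.1626.
Total cost: 0.107·3.9 + 0.194·0.1626 = 0.44884.

£0.449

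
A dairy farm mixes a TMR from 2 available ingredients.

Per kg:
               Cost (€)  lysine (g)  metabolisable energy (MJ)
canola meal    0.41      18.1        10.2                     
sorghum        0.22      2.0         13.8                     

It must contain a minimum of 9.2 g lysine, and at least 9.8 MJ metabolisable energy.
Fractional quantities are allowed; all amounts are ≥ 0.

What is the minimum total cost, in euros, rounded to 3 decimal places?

€0.272

This is a linear program. Let x1 = kg of canola meal, x2 = kg of sorghum.
Minimize 0.41x1 + 0.22x2 subject to:
  18.1x1 + 2x2 ≥ 9.2   (lysine)
  10.2x1 + 13.8x2 ≥ 9.8   (metabolisable energy)
  x1, x2 ≥ 0.
Both inputs are positive at the optimum. Binding constraints: lysine and metabolisable energy.
So canola meal = 0.468 kg, sorghum = 0.3642 kg.
Objective = 0.41·0.468 + 0.22·0.3642 = 0.27200.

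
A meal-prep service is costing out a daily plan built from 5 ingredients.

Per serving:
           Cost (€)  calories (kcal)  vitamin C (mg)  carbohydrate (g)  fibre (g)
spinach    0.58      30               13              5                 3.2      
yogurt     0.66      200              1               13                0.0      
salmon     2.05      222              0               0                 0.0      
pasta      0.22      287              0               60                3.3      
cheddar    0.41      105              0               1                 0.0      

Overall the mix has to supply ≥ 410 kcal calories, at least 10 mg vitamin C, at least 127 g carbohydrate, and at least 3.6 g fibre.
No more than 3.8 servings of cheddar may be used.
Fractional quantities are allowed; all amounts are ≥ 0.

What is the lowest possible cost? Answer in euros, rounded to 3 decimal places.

€0.898

This is a linear program. Let x1 = servings of spinach, x2 = servings of yogurt, x3 = servings of salmon, x4 = servings of pasta, x5 = servings of cheddar.
min 0.58x1 + 0.66x2 + 2.05x3 + 0.22x4 + 0.41x5 with:
  30x1 + 200x2 + 222x3 + 287x4 + 105x5 ≥ 410   (calories)
  13x1 + 1x2 ≥ 10   (vitamin C)
  5x1 + 13x2 + 60x4 + 1x5 ≥ 127   (carbohydrate)
  3.2x1 + 3.3x4 ≥ 3.6   (fibre)
  x5 ≤ 3.8
  x1, x2, x3, x4, x5 ≥ 0.
The cheapest feasible vertex uses only spinach, pasta; yogurt, salmon, cheddar are not used. There the vitamin C and carbohydrate constraints are tight.
So spinach = 0.7692 servings, pasta = 2.053 servings.
Total cost: 0.58·0.7692 + 0.22·2.053 = 0.89780.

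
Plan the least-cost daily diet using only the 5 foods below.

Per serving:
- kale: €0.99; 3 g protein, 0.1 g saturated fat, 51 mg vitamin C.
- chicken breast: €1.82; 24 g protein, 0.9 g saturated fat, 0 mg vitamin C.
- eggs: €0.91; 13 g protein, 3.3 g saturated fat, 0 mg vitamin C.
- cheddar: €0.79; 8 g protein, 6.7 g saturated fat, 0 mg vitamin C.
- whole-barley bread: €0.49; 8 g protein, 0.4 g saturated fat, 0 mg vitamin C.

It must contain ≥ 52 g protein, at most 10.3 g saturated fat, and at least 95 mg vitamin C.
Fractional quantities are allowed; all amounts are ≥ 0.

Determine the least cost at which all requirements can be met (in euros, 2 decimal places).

€4.69

This is a linear program. Let x1 = servings of kale, x2 = servings of chicken breast, x3 = servings of eggs, x4 = servings of cheddar, x5 = servings of whole-barley bread.
Minimize 0.99x1 + 1.82x2 + 0.91x3 + 0.79x4 + 0.49x5 subject to:
  3x1 + 24x2 + 13x3 + 8x4 + 8x5 ≥ 52   (protein)
  0.1x1 + 0.9x2 + 3.3x3 + 6.7x4 + 0.4x5 ≤ 10.3   (saturated fat)
  51x1 ≥ 95   (vitamin C)
  x1, x2, x3, x4, x5 ≥ 0.
The optimal basis is {kale, whole-barley bread}; chicken breast, eggs, cheddar drop out. Binding constraints: protein and vitamin C.
That vertex is x1 = 1.863, x5 = 5.801.
Hence cost = 0.99·1.863 + 0.49·5.801 = €4.6869.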